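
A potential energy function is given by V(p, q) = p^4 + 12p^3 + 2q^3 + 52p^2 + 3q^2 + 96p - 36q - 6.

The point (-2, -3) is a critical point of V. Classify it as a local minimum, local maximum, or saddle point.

saddle point

The mixed partial ∂²V/∂p∂q is 0, so the Hessian at any point is diag(V_pp, V_qq) = diag(4(3p^2 + 18p + 26), 6(2q + 1)).
At (-2, -3): H = diag(8, -30).
The eigenvalues have opposite signs, so H is indefinite: a saddle point.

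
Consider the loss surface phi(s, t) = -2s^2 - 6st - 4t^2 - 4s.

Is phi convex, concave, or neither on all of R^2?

phi is quadratic, so its Hessian is the constant matrix H = [[-4, -6], [-6, -8]].
det(H) = -4, tr(H) = -12.
det(H) < 0, so H is indefinite: neither convex nor concave.

neither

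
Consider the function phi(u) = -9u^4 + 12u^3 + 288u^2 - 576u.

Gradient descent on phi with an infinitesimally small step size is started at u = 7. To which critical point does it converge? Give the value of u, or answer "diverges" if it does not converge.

phi'(u) = -36(u - 4)(u - 1)(u + 4), so phi'(7) = -7128.
Gradient descent moves in the -phi' direction, i.e. u is increasing.
There is no critical point above u=7, and phi' keeps the same sign, so the iterate runs off to +∞.

diverges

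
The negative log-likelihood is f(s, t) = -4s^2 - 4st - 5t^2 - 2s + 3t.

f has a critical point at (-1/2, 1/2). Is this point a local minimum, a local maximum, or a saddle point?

local maximum

The Hessian of f is constant: H = [[-8, -4], [-4, -10]].
det(H) = (-8)·(-10) − (-4)² = 64.
det(H) > 0 and tr(H) = -18 < 0, so H is negative definite and the point is a local maximum.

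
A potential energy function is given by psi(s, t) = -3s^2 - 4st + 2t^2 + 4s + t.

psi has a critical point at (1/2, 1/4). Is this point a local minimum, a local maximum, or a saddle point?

The Hessian of psi is constant: H = [[-6, -4], [-4, 4]].
det(H) = (-6)·4 − (-4)² = -40.
Since det(H) < 0, H is indefinite and the critical point is a saddle point.

saddle point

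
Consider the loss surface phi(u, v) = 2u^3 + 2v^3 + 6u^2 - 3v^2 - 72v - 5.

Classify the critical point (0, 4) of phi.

The mixed partial ∂²phi/∂u∂v is 0, so the Hessian at any point is diag(phi_uu, phi_vv) = diag(12(u + 1), 6(2v - 1)).
At (0, 4): H = diag(12, 42).
Both eigenvalues are positive, so H is positive definite: a local minimum.

local minimum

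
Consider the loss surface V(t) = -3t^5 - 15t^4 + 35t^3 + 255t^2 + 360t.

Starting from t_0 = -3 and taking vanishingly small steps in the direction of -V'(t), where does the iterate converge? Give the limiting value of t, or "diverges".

-4

V'(t) = -15(t - 3)(t + 1)(t + 2)(t + 4), so V'(-3) = 180.
Gradient descent moves in the -V' direction, i.e. t is decreasing.
The nearest critical point in that direction is t = -4, where V'' = 630 > 0 (a local minimum). The iterate converges there.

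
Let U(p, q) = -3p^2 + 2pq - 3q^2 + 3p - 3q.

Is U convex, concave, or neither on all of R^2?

U is quadratic, so its Hessian is the constant matrix H = [[-6, 2], [2, -6]].
det(H) = 32, tr(H) = -12.
det(H) > 0 and tr(H) < 0, so H is negative definite everywhere: concave.

concave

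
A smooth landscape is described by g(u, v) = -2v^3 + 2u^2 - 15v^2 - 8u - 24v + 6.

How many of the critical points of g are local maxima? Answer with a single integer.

g separates as a function of u plus a function of v, so ∇g=0 decouples.
∂g/∂u = 4(u - 2) = 0 at u ∈ {2}; ∂g/∂v = -6(v + 1)(v + 4) = 0 at v ∈ {-4, -1}.
The Hessian is diagonal: diag(g_uu, g_vv). Second derivatives: g_uu(2)=4; g_vv(-4)=18, g_vv(-1)=-18.
Local maxima occur where both diagonal entries negative: none. Count: 0.

0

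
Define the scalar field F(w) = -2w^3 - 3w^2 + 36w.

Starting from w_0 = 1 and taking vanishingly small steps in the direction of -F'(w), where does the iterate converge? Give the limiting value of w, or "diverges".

-3

F'(w) = -6(w - 2)(w + 3), so F'(1) = 24.
Gradient descent moves in the -F' direction, i.e. w is decreasing.
The nearest critical point in that direction is w = -3, where F'' = 30 > 0 (a local minimum). The iterate converges there.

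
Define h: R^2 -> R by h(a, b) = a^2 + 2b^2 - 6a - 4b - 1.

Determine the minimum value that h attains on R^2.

-12

h(a,b) separates as P(a) + Q(b) − 1, so its minimum is min P + min Q − 1.
P'(a) = 2a - 6 vanishes at a ∈ {3}; Q'(b) = 4b - 4 vanishes at b ∈ {1}.
Local minima of P (where P''>0): P(3)=-9. Local minima of Q: Q(1)=-2.
So the global minimum of h is P(3) + Q(1) − 1 = -9 − 2 − 1 = -12, attained at (3, 1).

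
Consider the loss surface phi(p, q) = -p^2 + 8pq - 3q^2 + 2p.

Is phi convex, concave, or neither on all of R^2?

phi is quadratic, so its Hessian is the constant matrix H = [[-2, 8], [8, -6]].
det(H) = -52, tr(H) = -8.
det(H) < 0, so H is indefinite: neither convex nor concave.

neither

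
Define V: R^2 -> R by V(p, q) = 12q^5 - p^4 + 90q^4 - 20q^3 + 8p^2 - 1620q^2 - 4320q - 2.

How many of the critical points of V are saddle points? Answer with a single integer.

V separates as a function of p plus a function of q, so ∇V=0 decouples.
∂V/∂p = -4p(p - 2)(p + 2) = 0 at p ∈ {-2, 0, 2}; ∂V/∂q = 60(q - 3)(q + 2)(q + 3)(q + 4) = 0 at q ∈ {-4, -3, -2, 3}.
The Hessian is diagonal: diag(V_pp, V_qq). Second derivatives: V_pp(-2)=-32, V_pp(0)=16, V_pp(2)=-32; V_qq(-4)=-840, V_qq(-3)=360, V_qq(-2)=-600, V_qq(3)=12600.
Saddle points occur where the two diagonal entries have opposite signs: (-2, -3), (-2, 3), (0, -4), (0, -2), (2, -3), (2, 3). Count: 6.

6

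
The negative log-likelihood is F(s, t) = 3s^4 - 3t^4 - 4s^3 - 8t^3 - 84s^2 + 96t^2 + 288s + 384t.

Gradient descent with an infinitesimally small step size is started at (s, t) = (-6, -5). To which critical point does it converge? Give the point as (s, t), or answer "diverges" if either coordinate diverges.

F is separable, so gradient descent decouples: s follows -∂F/∂s, t follows -∂F/∂t.
∂F/∂s = 12(s - 3)(s - 2)(s + 4); at s=-6 this is -1728, so s increases.
∂F/∂t = -12(t - 4)(t + 2)(t + 4); at t=-5 this is 324, so t decreases.
The t-coordinate has no critical point in that direction and runs off to infinity.

diverges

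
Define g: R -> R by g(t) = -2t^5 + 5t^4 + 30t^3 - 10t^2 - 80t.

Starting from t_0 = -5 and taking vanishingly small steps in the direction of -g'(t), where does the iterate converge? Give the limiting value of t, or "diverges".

-2

g'(t) = -10(t - 4)(t - 1)(t + 1)(t + 2), so g'(-5) = -6480.
Gradient descent moves in the -g' direction, i.e. t is increasing.
The nearest critical point in that direction is t = -2, where g'' = 180 > 0 (a local minimum). The iterate converges there.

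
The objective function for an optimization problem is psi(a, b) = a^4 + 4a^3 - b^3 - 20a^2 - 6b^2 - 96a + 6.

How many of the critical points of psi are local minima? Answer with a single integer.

2

psi separates as a function of a plus a function of b, so ∇psi=0 decouples.
∂psi/∂a = 4(a - 3)(a + 2)(a + 4) = 0 at a ∈ {-4, -2, 3}; ∂psi/∂b = -3b(b + 4) = 0 at b ∈ {-4, 0}.
The Hessian is diagonal: diag(psi_aa, psi_bb). Second derivatives: psi_aa(-4)=56, psi_aa(-2)=-40, psi_aa(3)=140; psi_bb(-4)=12, psi_bb(0)=-12.
Local minima occur where both diagonal entries positive: (-4, -4), (3, -4). Count: 2.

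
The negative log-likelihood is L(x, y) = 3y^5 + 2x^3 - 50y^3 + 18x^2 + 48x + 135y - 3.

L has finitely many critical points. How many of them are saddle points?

L separates as a function of x plus a function of y, so ∇L=0 decouples.
∂L/∂x = 6(x + 2)(x + 4) = 0 at x ∈ {-4, -2}; ∂L/∂y = 15(y - 3)(y - 1)(y + 1)(y + 3) = 0 at y ∈ {-3, -1, 1, 3}.
The Hessian is diagonal: diag(L_xx, L_yy). Second derivatives: L_xx(-4)=-12, L_xx(-2)=12; L_yy(-3)=-720, L_yy(-1)=240, L_yy(1)=-240, L_yy(3)=720.
Saddle points occur where the two diagonal entries have opposite signs: (-4, -1), (-4, 3), (-2, -3), (-2, 1). Count: 4.

4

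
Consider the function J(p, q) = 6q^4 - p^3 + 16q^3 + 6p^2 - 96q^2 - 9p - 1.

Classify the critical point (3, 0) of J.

local maximum

The mixed partial ∂²J/∂p∂q is 0, so the Hessian at any point is diag(J_pp, J_qq) = diag(6(-p + 2), 24(3q^2 + 4q - 8)).
At (3, 0): H = diag(-6, -192).
Both eigenvalues are negative, so H is negative definite: a local maximum.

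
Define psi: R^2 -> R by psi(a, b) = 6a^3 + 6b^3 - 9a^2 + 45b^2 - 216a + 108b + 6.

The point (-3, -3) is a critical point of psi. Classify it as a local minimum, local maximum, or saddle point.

local maximum

The mixed partial ∂²psi/∂a∂b is 0, so the Hessian at any point is diag(psi_aa, psi_bb) = diag(18(2a - 1), 18(2b + 5)).
At (-3, -3): H = diag(-126, -18).
Both eigenvalues are negative, so H is negative definite: a local maximum.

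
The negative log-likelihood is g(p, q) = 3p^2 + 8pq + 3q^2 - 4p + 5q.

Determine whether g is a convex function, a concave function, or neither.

g is quadratic, so its Hessian is the constant matrix H = [[6, 8], [8, 6]].
det(H) = -28, tr(H) = 12.
det(H) < 0, so H is indefinite: neither convex nor concave.

neither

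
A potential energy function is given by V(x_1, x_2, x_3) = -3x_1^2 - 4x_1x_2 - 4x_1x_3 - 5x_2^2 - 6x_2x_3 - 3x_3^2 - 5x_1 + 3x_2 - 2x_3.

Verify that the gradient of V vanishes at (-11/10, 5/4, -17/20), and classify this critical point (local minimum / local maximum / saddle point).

local maximum

∇V = (-6x_1 - 4x_2 - 4x_3 - 5, -4x_1 - 10x_2 - 6x_3 + 3, -4x_1 - 6x_2 - 6x_3 - 2); substituting (-11/10, 5/4, -17/20) gives ∇V = (0, 0, 0), so (-11/10, 5/4, -17/20) is indeed a critical point.
The Hessian is constant: H = [[-6, -4, -4], [-4, -10, -6], [-4, -6, -6]].
Leading principal minors: Δ₁ = -6, Δ₂ = 44, Δ₃ = -80.
The minors alternate sign starting negative (−, +, −), so H is negative definite: a local maximum.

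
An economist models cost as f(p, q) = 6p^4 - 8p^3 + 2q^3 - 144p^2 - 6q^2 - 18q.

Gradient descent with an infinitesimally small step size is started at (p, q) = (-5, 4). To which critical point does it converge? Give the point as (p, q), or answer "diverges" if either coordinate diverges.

(-3, 3)

f is separable, so gradient descent decouples: p follows -∂f/∂p, q follows -∂f/∂q.
∂f/∂p = 24p(p - 4)(p + 3); at p=-5 this is -2160, so p increases.
∂f/∂q = 6(q - 3)(q + 1); at q=4 this is 30, so q decreases.
p converges to its nearest critical value -3 (a local min of the p-part); q converges to 3. The iterate converges to (-3, 3).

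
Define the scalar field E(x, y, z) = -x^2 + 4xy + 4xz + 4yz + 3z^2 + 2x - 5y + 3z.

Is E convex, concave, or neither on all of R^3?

neither

E is quadratic, so its Hessian is the constant matrix H = [[-2, 4, 4], [4, 0, 4], [4, 4, 6]].
Leading principal minors: -2, -16, 64.
Neither pattern holds ⇒ H is indefinite ⇒ neither convex nor concave.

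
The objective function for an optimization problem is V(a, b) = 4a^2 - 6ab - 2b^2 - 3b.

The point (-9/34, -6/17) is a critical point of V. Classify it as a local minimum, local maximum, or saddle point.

saddle point

The Hessian of V is constant: H = [[8, -6], [-6, -4]].
det(H) = 8·(-4) − (-6)² = -68.
Since det(H) < 0, H is indefinite and the critical point is a saddle point.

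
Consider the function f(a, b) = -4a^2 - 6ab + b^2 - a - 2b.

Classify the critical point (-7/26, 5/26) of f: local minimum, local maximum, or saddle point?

saddle point

The Hessian of f is constant: H = [[-8, -6], [-6, 2]].
det(H) = (-8)·2 − (-6)² = -52.
Since det(H) < 0, H is indefinite and the critical point is a saddle point.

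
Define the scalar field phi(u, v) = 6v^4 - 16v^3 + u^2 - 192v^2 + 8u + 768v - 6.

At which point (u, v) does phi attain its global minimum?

(-4, -4)

phi(u,v) separates as P(u) + Q(v) − 6, so its minimum is min P + min Q − 6.
P'(u) = 2u + 8 vanishes at u ∈ {-4}; Q'(v) = 24(v - 4)(v - 2)(v + 4) vanishes at v ∈ {-4, 2, 4}.
Local minima of P (where P''>0): P(-4)=-16. Local minima of Q: Q(-4)=-3584, Q(4)=512.
So the global minimum of phi is P(-4) + Q(-4) − 6 = -16 − 3584 − 6 = -3606, attained at (-4, -4).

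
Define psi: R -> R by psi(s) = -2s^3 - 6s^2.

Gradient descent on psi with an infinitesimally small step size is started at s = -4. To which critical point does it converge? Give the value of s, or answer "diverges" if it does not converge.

psi'(s) = -6s(s + 2), so psi'(-4) = -48.
Gradient descent moves in the -psi' direction, i.e. s is increasing.
The nearest critical point in that direction is s = -2, where psi'' = 12 > 0 (a local minimum). The iterate converges there.

-2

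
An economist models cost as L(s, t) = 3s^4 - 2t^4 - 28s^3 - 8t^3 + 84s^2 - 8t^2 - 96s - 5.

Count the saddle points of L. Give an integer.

L separates as a function of s plus a function of t, so ∇L=0 decouples.
∂L/∂s = 12(s - 4)(s - 2)(s - 1) = 0 at s ∈ {1, 2, 4}; ∂L/∂t = -8t(t + 1)(t + 2) = 0 at t ∈ {-2, -1, 0}.
The Hessian is diagonal: diag(L_ss, L_tt). Second derivatives: L_ss(1)=36, L_ss(2)=-24, L_ss(4)=72; L_tt(-2)=-16, L_tt(-1)=8, L_tt(0)=-16.
Saddle points occur where the two diagonal entries have opposite signs: (1, -2), (1, 0), (2, -1), (4, -2), (4, 0). Count: 5.

5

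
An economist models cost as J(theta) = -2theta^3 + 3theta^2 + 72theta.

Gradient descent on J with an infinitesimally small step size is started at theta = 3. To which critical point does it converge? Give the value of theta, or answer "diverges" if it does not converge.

J'(theta) = -6(theta - 4)(theta + 3), so J'(3) = 36.
Gradient descent moves in the -J' direction, i.e. theta is decreasing.
The nearest critical point in that direction is theta = -3, where J'' = 42 > 0 (a local minimum). The iterate converges there.

-3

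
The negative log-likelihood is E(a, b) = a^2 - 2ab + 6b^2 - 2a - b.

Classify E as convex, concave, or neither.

convex

E is quadratic, so its Hessian is the constant matrix H = [[2, -2], [-2, 12]].
det(H) = 20, tr(H) = 14.
det(H) > 0 and tr(H) > 0, so H is positive definite everywhere: convex.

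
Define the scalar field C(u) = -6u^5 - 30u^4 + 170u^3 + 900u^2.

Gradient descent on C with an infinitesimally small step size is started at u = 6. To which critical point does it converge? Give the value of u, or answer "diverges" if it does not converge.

C'(u) = -30u(u - 4)(u + 3)(u + 5), so C'(6) = -35640.
Gradient descent moves in the -C' direction, i.e. u is increasing.
There is no critical point above u=6, and C' keeps the same sign, so the iterate runs off to +∞.

diverges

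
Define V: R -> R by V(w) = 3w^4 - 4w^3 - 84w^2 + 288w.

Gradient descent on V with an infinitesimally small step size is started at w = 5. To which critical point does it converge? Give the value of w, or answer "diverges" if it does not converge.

3

V'(w) = 12(w - 3)(w - 2)(w + 4), so V'(5) = 648.
Gradient descent moves in the -V' direction, i.e. w is decreasing.
The nearest critical point in that direction is w = 3, where V'' = 84 > 0 (a local minimum). The iterate converges there.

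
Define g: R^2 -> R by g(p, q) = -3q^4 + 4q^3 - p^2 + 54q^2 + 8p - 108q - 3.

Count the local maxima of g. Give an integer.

g separates as a function of p plus a function of q, so ∇g=0 decouples.
∂g/∂p = -2(p - 4) = 0 at p ∈ {4}; ∂g/∂q = -12(q - 3)(q - 1)(q + 3) = 0 at q ∈ {-3, 1, 3}.
The Hessian is diagonal: diag(g_pp, g_qq). Second derivatives: g_pp(4)=-2; g_qq(-3)=-288, g_qq(1)=96, g_qq(3)=-144.
Local maxima occur where both diagonal entries negative: (4, -3), (4, 3). Count: 2.

2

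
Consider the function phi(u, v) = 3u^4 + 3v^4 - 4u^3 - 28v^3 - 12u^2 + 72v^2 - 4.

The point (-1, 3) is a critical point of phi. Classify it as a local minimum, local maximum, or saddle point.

saddle point

The mixed partial ∂²phi/∂u∂v is 0, so the Hessian at any point is diag(phi_uu, phi_vv) = diag(12(3u^2 - 2u - 2), 12(3v^2 - 14v + 12)).
At (-1, 3): H = diag(36, -36).
The eigenvalues have opposite signs, so H is indefinite: a saddle point.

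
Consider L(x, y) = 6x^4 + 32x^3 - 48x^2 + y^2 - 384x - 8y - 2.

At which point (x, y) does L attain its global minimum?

(2, 4)

L(x,y) separates as P(x) + Q(y) − 2, so its minimum is min P + min Q − 2.
P'(x) = 24(x - 2)(x + 2)(x + 4) vanishes at x ∈ {-4, -2, 2}; Q'(y) = 2y - 8 vanishes at y ∈ {4}.
Local minima of P (where P''>0): P(-4)=256, P(2)=-608. Local minima of Q: Q(4)=-16.
So the global minimum of L is P(2) + Q(4) − 2 = -608 − 16 − 2 = -626, attained at (2, 4).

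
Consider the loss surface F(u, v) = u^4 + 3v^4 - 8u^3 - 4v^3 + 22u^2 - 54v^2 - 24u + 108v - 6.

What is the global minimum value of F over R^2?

F(u,v) separates as P(u) + Q(v) − 6, so its minimum is min P + min Q − 6.
P'(u) = 4(u - 3)(u - 2)(u - 1) vanishes at u ∈ {1, 2, 3}; Q'(v) = 12(v - 3)(v - 1)(v + 3) vanishes at v ∈ {-3, 1, 3}.
Local minima of P (where P''>0): P(1)=-9, P(3)=-9. Local minima of Q: Q(-3)=-459, Q(3)=-27.
So the global minimum of F is P(1) + Q(-3) − 6 = -9 − 459 − 6 = -474, attained at (1, -3).

-474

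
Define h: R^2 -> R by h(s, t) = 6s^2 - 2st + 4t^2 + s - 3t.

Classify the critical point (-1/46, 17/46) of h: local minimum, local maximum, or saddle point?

local minimum

The Hessian of h is constant: H = [[12, -2], [-2, 8]].
det(H) = 12·8 − (-2)² = 92.
det(H) > 0 and tr(H) = 20 > 0, so H is positive definite and the point is a local minimum.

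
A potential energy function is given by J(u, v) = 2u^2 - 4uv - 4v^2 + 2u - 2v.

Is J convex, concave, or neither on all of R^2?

neither

J is quadratic, so its Hessian is the constant matrix H = [[4, -4], [-4, -8]].
det(H) = -48, tr(H) = -4.
det(H) < 0, so H is indefinite: neither convex nor concave.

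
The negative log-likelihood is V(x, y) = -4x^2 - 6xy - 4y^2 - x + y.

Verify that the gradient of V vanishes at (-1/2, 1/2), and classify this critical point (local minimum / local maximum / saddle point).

∇V = (-8x - 6y - 1, -6x - 8y + 1); substituting (-1/2, 1/2) gives ∇V = (0, 0), so (-1/2, 1/2) is indeed a critical point.
The Hessian of V is constant: H = [[-8, -6], [-6, -8]].
det(H) = (-8)·(-8) − (-6)² = 28.
det(H) > 0 and tr(H) = -16 < 0, so H is negative definite and the point is a local maximum.

local maximum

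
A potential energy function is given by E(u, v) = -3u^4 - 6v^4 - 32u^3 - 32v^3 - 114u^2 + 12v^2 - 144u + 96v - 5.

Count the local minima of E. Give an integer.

E separates as a function of u plus a function of v, so ∇E=0 decouples.
∂E/∂u = -12(u + 1)(u + 3)(u + 4) = 0 at u ∈ {-4, -3, -1}; ∂E/∂v = -24(v - 1)(v + 1)(v + 4) = 0 at v ∈ {-4, -1, 1}.
The Hessian is diagonal: diag(E_uu, E_vv). Second derivatives: E_uu(-4)=-36, E_uu(-3)=24, E_uu(-1)=-72; E_vv(-4)=-360, E_vv(-1)=144, E_vv(1)=-240.
Local minima occur where both diagonal entries positive: (-3, -1). Count: 1.

1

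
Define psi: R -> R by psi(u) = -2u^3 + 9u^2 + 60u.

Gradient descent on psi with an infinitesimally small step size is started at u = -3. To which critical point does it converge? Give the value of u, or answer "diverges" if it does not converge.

psi'(u) = -6(u - 5)(u + 2), so psi'(-3) = -48.
Gradient descent moves in the -psi' direction, i.e. u is increasing.
The nearest critical point in that direction is u = -2, where psi'' = 42 > 0 (a local minimum). The iterate converges there.

-2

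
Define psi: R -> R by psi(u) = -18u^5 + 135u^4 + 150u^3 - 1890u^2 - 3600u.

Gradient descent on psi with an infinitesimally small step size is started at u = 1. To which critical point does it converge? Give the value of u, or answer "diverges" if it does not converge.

psi'(u) = -90(u - 5)(u - 4)(u + 1)(u + 2), so psi'(1) = -6480.
Gradient descent moves in the -psi' direction, i.e. u is increasing.
The nearest critical point in that direction is u = 4, where psi'' = 2700 > 0 (a local minimum). The iterate converges there.

4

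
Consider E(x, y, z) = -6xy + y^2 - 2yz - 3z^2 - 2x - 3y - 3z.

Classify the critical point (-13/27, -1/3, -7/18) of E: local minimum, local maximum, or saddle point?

saddle point

The Hessian is constant: H = [[0, -6, 0], [-6, 2, -2], [0, -2, -6]].
Leading principal minors: Δ₁ = 0, Δ₂ = -36, Δ₃ = 216.
The minors fit neither the all-positive nor the alternating-sign pattern, so H is indefinite: a saddle point.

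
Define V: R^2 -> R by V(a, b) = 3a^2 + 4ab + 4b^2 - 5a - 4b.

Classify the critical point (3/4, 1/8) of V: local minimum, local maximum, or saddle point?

local minimum

The Hessian of V is constant: H = [[6, 4], [4, 8]].
det(H) = 6·8 − 4² = 32.
det(H) > 0 and tr(H) = 14 > 0, so H is positive definite and the point is a local minimum.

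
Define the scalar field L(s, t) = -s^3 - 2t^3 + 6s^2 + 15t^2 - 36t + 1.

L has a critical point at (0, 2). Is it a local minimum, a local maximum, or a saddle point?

The mixed partial ∂²L/∂s∂t is 0, so the Hessian at any point is diag(L_ss, L_tt) = diag(6(-s + 2), 6(-2t + 5)).
At (0, 2): H = diag(12, 6).
Both eigenvalues are positive, so H is positive definite: a local minimum.

local minimum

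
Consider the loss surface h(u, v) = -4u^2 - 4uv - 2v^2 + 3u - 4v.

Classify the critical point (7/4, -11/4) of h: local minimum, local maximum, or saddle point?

The Hessian of h is constant: H = [[-8, -4], [-4, -4]].
det(H) = (-8)·(-4) − (-4)² = 16.
det(H) > 0 and tr(H) = -12 < 0, so H is negative definite and the point is a local maximum.

local maximum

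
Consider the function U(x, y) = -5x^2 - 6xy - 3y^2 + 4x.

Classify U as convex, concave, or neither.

concave

U is quadratic, so its Hessian is the constant matrix H = [[-10, -6], [-6, -6]].
det(H) = 24, tr(H) = -16.
det(H) > 0 and tr(H) < 0, so H is negative definite everywhere: concave.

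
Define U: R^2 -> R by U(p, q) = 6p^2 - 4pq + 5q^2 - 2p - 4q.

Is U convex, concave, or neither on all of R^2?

convex

U is quadratic, so its Hessian is the constant matrix H = [[12, -4], [-4, 10]].
det(H) = 104, tr(H) = 22.
det(H) > 0 and tr(H) > 0, so H is positive definite everywhere: convex.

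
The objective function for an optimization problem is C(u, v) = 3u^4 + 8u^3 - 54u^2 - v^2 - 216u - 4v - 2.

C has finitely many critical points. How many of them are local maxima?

C separates as a function of u plus a function of v, so ∇C=0 decouples.
∂C/∂u = 12(u - 3)(u + 2)(u + 3) = 0 at u ∈ {-3, -2, 3}; ∂C/∂v = -2(v + 2) = 0 at v ∈ {-2}.
The Hessian is diagonal: diag(C_uu, C_vv). Second derivatives: C_uu(-3)=72, C_uu(-2)=-60, C_uu(3)=360; C_vv(-2)=-2.
Local maxima occur where both diagonal entries negative: (-2, -2). Count: 1.

1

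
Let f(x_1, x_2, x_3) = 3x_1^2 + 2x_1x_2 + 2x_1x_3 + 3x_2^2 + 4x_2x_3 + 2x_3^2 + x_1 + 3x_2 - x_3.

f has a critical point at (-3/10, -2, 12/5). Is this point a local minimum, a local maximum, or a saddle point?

local minimum

The Hessian is constant: H = [[6, 2, 2], [2, 6, 4], [2, 4, 4]].
Leading principal minors: Δ₁ = 6, Δ₂ = 32, Δ₃ = 40.
All leading minors are positive, so H is positive definite: a local minimum.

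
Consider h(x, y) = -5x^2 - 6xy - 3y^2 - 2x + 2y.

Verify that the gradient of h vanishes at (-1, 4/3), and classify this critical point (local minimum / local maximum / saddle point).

∇h = (-10x - 6y - 2, -6x - 6y + 2); substituting (-1, 4/3) gives ∇h = (0, 0), so (-1, 4/3) is indeed a critical point.
The Hessian of h is constant: H = [[-10, -6], [-6, -6]].
det(H) = (-10)·(-6) − (-6)² = 24.
det(H) > 0 and tr(H) = -16 < 0, so H is negative definite and the point is a local maximum.

local maximum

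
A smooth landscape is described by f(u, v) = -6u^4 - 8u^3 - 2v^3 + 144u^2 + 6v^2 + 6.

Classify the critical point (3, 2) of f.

The mixed partial ∂²f/∂u∂v is 0, so the Hessian at any point is diag(f_uu, f_vv) = diag(24(-3u^2 - 2u + 12), 12(-v + 1)).
At (3, 2): H = diag(-504, -12).
Both eigenvalues are negative, so H is negative definite: a local maximum.

local maximum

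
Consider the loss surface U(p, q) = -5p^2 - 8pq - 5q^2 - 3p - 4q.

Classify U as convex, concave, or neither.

U is quadratic, so its Hessian is the constant matrix H = [[-10, -8], [-8, -10]].
det(H) = 36, tr(H) = -20.
det(H) > 0 and tr(H) < 0, so H is negative definite everywhere: concave.

concave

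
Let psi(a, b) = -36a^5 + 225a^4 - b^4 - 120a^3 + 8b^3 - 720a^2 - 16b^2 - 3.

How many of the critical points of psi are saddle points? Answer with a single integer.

psi separates as a function of a plus a function of b, so ∇psi=0 decouples.
∂psi/∂a = -180a(a - 4)(a - 2)(a + 1) = 0 at a ∈ {-1, 0, 2, 4}; ∂psi/∂b = -4b(b - 4)(b - 2) = 0 at b ∈ {0, 2, 4}.
The Hessian is diagonal: diag(psi_aa, psi_bb). Second derivatives: psi_aa(-1)=2700, psi_aa(0)=-1440, psi_aa(2)=2160, psi_aa(4)=-7200; psi_bb(0)=-32, psi_bb(2)=16, psi_bb(4)=-32.
Saddle points occur where the two diagonal entries have opposite signs: (-1, 0), (-1, 4), (0, 2), (2, 0), (2, 4), (4, 2). Count: 6.

6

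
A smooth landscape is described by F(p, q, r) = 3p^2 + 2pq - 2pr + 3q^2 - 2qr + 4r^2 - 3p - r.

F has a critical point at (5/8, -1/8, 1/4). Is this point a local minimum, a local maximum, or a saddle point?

local minimum

The Hessian is constant: H = [[6, 2, -2], [2, 6, -2], [-2, -2, 8]].
Leading principal minors: Δ₁ = 6, Δ₂ = 32, Δ₃ = 224.
All leading minors are positive, so H is positive definite: a local minimum.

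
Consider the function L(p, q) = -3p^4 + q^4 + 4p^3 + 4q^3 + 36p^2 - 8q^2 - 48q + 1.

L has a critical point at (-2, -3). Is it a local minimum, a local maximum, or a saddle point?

The mixed partial ∂²L/∂p∂q is 0, so the Hessian at any point is diag(L_pp, L_qq) = diag(12(-3p^2 + 2p + 6), 4(3q^2 + 6q - 4)).
At (-2, -3): H = diag(-120, 20).
The eigenvalues have opposite signs, so H is indefinite: a saddle point.

saddle point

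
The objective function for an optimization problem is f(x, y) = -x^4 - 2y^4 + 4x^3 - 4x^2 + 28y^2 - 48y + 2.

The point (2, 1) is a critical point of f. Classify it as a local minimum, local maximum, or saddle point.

The mixed partial ∂²f/∂x∂y is 0, so the Hessian at any point is diag(f_xx, f_yy) = diag(4(-3x^2 + 6x - 2), 8(-3y^2 + 7)).
At (2, 1): H = diag(-8, 32).
The eigenvalues have opposite signs, so H is indefinite: a saddle point.

saddle point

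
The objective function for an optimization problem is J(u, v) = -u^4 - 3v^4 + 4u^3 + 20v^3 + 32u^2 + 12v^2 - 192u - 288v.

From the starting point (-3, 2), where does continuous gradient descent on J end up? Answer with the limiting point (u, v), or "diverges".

J is separable, so gradient descent decouples: u follows -∂J/∂u, v follows -∂J/∂v.
∂J/∂u = -4(u - 4)(u - 3)(u + 4); at u=-3 this is -168, so u increases.
∂J/∂v = -12(v - 4)(v - 3)(v + 2); at v=2 this is -96, so v increases.
u converges to its nearest critical value 3 (a local min of the u-part); v converges to 3. The iterate converges to (3, 3).

(3, 3)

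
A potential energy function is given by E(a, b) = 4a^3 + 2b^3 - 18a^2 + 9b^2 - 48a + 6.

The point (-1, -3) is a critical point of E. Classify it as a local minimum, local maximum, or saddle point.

The mixed partial ∂²E/∂a∂b is 0, so the Hessian at any point is diag(E_aa, E_bb) = diag(12(2a - 3), 6(2b + 3)).
At (-1, -3): H = diag(-60, -18).
Both eigenvalues are negative, so H is negative definite: a local maximum.

local maximum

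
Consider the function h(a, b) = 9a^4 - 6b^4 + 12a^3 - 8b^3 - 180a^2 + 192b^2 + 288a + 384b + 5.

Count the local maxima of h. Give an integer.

h separates as a function of a plus a function of b, so ∇h=0 decouples.
∂h/∂a = 36(a - 2)(a - 1)(a + 4) = 0 at a ∈ {-4, 1, 2}; ∂h/∂b = -24(b - 4)(b + 1)(b + 4) = 0 at b ∈ {-4, -1, 4}.
The Hessian is diagonal: diag(h_aa, h_bb). Second derivatives: h_aa(-4)=1080, h_aa(1)=-180, h_aa(2)=216; h_bb(-4)=-576, h_bb(-1)=360, h_bb(4)=-960.
Local maxima occur where both diagonal entries negative: (1, -4), (1, 4). Count: 2.

2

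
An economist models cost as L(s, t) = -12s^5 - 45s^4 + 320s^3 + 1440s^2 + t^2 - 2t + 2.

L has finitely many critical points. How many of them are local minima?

2

L separates as a function of s plus a function of t, so ∇L=0 decouples.
∂L/∂s = -60s(s - 4)(s + 3)(s + 4) = 0 at s ∈ {-4, -3, 0, 4}; ∂L/∂t = 2(t - 1) = 0 at t ∈ {1}.
The Hessian is diagonal: diag(L_ss, L_tt). Second derivatives: L_ss(-4)=1920, L_ss(-3)=-1260, L_ss(0)=2880, L_ss(4)=-13440; L_tt(1)=2.
Local minima occur where both diagonal entries positive: (-4, 1), (0, 1). Count: 2.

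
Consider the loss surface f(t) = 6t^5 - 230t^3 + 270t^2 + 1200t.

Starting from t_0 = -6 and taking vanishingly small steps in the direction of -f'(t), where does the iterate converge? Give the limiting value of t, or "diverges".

f'(t) = 30(t - 4)(t - 2)(t + 1)(t + 5), so f'(-6) = 12000.
Gradient descent moves in the -f' direction, i.e. t is decreasing.
There is no critical point below t=-6, and f' keeps the same sign, so the iterate runs off to −∞.

diverges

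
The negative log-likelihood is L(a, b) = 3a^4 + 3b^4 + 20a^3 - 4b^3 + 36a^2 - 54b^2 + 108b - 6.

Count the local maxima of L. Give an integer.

1

L separates as a function of a plus a function of b, so ∇L=0 decouples.
∂L/∂a = 12a(a + 2)(a + 3) = 0 at a ∈ {-3, -2, 0}; ∂L/∂b = 12(b - 3)(b - 1)(b + 3) = 0 at b ∈ {-3, 1, 3}.
The Hessian is diagonal: diag(L_aa, L_bb). Second derivatives: L_aa(-3)=36, L_aa(-2)=-24, L_aa(0)=72; L_bb(-3)=288, L_bb(1)=-96, L_bb(3)=144.
Local maxima occur where both diagonal entries negative: (-2, 1). Count: 1.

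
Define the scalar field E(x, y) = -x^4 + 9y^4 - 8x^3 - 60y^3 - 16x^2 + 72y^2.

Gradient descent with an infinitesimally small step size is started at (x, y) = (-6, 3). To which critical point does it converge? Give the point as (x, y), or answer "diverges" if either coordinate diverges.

E is separable, so gradient descent decouples: x follows -∂E/∂x, y follows -∂E/∂y.
∂E/∂x = -4x(x + 2)(x + 4); at x=-6 this is 192, so x decreases.
∂E/∂y = 36y(y - 4)(y - 1); at y=3 this is -216, so y increases.
The x-coordinate has no critical point in that direction and runs off to infinity.

diverges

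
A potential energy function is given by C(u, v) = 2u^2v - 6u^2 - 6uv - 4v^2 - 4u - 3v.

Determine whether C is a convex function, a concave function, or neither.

The term 2u^2v is cubic, so the Hessian is not constant.
∂²C/∂u² = 4v - 12, which takes both signs as v varies (negative for sufficiently negative v). A diagonal entry of the Hessian changing sign means the Hessian is neither positive- nor negative-semidefinite on all of R^2.

neither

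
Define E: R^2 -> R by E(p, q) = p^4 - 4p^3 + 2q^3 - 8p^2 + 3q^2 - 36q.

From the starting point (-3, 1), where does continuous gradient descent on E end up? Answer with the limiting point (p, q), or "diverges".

(-1, 2)

E is separable, so gradient descent decouples: p follows -∂E/∂p, q follows -∂E/∂q.
∂E/∂p = 4p(p - 4)(p + 1); at p=-3 this is -168, so p increases.
∂E/∂q = 6(q - 2)(q + 3); at q=1 this is -24, so q increases.
p converges to its nearest critical value -1 (a local min of the p-part); q converges to 2. The iterate converges to (-1, 2).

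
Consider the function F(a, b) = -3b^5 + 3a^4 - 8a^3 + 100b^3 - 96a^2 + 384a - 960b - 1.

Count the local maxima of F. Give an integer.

F separates as a function of a plus a function of b, so ∇F=0 decouples.
∂F/∂a = 12(a - 4)(a - 2)(a + 4) = 0 at a ∈ {-4, 2, 4}; ∂F/∂b = -15(b - 4)(b - 2)(b + 2)(b + 4) = 0 at b ∈ {-4, -2, 2, 4}.
The Hessian is diagonal: diag(F_aa, F_bb). Second derivatives: F_aa(-4)=576, F_aa(2)=-144, F_aa(4)=192; F_bb(-4)=1440, F_bb(-2)=-720, F_bb(2)=720, F_bb(4)=-1440.
Local maxima occur where both diagonal entries negative: (2, -2), (2, 4). Count: 2.

2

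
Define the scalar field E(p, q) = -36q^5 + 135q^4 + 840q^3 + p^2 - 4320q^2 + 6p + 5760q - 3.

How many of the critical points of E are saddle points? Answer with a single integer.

2

E separates as a function of p plus a function of q, so ∇E=0 decouples.
∂E/∂p = 2(p + 3) = 0 at p ∈ {-3}; ∂E/∂q = -180(q - 4)(q - 2)(q - 1)(q + 4) = 0 at q ∈ {-4, 1, 2, 4}.
The Hessian is diagonal: diag(E_pp, E_qq). Second derivatives: E_pp(-3)=2; E_qq(-4)=43200, E_qq(1)=-2700, E_qq(2)=2160, E_qq(4)=-8640.
Saddle points occur where the two diagonal entries have opposite signs: (-3, 1), (-3, 4). Count: 2.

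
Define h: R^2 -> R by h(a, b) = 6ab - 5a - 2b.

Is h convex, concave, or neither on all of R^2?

neither

h is quadratic, so its Hessian is the constant matrix H = [[0, 6], [6, 0]].
det(H) = -36, tr(H) = 0.
det(H) < 0, so H is indefinite: neither convex nor concave.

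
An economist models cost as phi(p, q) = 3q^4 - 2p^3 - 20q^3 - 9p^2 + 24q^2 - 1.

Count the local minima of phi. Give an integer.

phi separates as a function of p plus a function of q, so ∇phi=0 decouples.
∂phi/∂p = -6p(p + 3) = 0 at p ∈ {-3, 0}; ∂phi/∂q = 12q(q - 4)(q - 1) = 0 at q ∈ {0, 1, 4}.
The Hessian is diagonal: diag(phi_pp, phi_qq). Second derivatives: phi_pp(-3)=18, phi_pp(0)=-18; phi_qq(0)=48, phi_qq(1)=-36, phi_qq(4)=144.
Local minima occur where both diagonal entries positive: (-3, 0), (-3, 4). Count: 2.

2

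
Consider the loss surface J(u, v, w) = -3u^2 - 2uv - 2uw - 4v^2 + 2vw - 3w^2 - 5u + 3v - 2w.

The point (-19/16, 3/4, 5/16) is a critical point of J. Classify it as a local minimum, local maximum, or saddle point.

local maximum

The Hessian is constant: H = [[-6, -2, -2], [-2, -8, 2], [-2, 2, -6]].
Leading principal minors: Δ₁ = -6, Δ₂ = 44, Δ₃ = -192.
The minors alternate sign starting negative (−, +, −), so H is negative definite: a local maximum.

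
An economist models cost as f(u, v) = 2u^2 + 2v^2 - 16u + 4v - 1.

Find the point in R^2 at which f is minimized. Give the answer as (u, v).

(4, -1)

f(u,v) separates as P(u) + Q(v) − 1, so its minimum is min P + min Q − 1.
P'(u) = 4u - 16 vanishes at u ∈ {4}; Q'(v) = 4v + 4 vanishes at v ∈ {-1}.
Local minima of P (where P''>0): P(4)=-32. Local minima of Q: Q(-1)=-2.
So the global minimum of f is P(4) + Q(-1) − 1 = -32 − 2 − 1 = -35, attained at (4, -1).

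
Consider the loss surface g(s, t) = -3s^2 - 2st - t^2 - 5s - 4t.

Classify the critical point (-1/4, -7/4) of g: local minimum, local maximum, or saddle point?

The Hessian of g is constant: H = [[-6, -2], [-2, -2]].
det(H) = (-6)·(-2) − (-2)² = 8.
det(H) > 0 and tr(H) = -8 < 0, so H is negative definite and the point is a local maximum.

local maximum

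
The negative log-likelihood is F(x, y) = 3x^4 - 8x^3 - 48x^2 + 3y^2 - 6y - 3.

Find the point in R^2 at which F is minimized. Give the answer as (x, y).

(4, 1)

F(x,y) separates as P(x) + Q(y) − 3, so its minimum is min P + min Q − 3.
P'(x) = 12x(x - 4)(x + 2) vanishes at x ∈ {-2, 0, 4}; Q'(y) = 6y - 6 vanishes at y ∈ {1}.
Local minima of P (where P''>0): P(-2)=-80, P(4)=-512. Local minima of Q: Q(1)=-3.
So the global minimum of F is P(4) + Q(1) − 3 = -512 − 3 − 3 = -518, attained at (4, 1).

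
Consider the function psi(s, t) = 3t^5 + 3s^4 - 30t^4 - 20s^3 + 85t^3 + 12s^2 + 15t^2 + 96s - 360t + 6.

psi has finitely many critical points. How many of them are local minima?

psi separates as a function of s plus a function of t, so ∇psi=0 decouples.
∂psi/∂s = 12(s - 4)(s - 2)(s + 1) = 0 at s ∈ {-1, 2, 4}; ∂psi/∂t = 15(t - 4)(t - 3)(t - 2)(t + 1) = 0 at t ∈ {-1, 2, 3, 4}.
The Hessian is diagonal: diag(psi_ss, psi_tt). Second derivatives: psi_ss(-1)=180, psi_ss(2)=-72, psi_ss(4)=120; psi_tt(-1)=-900, psi_tt(2)=90, psi_tt(3)=-60, psi_tt(4)=150.
Local minima occur where both diagonal entries positive: (-1, 2), (-1, 4), (4, 2), (4, 4). Count: 4.

4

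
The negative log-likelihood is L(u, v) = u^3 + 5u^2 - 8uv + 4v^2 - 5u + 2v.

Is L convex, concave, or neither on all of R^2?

neither

The term u^3 is cubic, so the Hessian is not constant.
∂²L/∂u² = 6u + 10, which takes both signs as u varies (negative for sufficiently negative u). A diagonal entry of the Hessian changing sign means the Hessian is neither positive- nor negative-semidefinite on all of R^2.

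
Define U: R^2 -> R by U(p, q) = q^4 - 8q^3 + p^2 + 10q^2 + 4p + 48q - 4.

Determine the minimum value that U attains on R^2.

U(p,q) separates as A(p) + B(q) − 4, so its minimum is min A + min B − 4.
A'(p) = 2p + 4 vanishes at p ∈ {-2}; B'(q) = 4(q - 4)(q - 3)(q + 1) vanishes at q ∈ {-1, 3, 4}.
Local minima of A (where A''>0): A(-2)=-4. Local minima of B: B(-1)=-29, B(4)=96.
So the global minimum of U is A(-2) + B(-1) − 4 = -4 − 29 − 4 = -37, attained at (-2, -1).

-37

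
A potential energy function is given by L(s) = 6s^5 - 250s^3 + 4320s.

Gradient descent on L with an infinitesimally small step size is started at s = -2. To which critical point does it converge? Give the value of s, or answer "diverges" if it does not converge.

-3

L'(s) = 30(s - 4)(s - 3)(s + 3)(s + 4), so L'(-2) = 1800.
Gradient descent moves in the -L' direction, i.e. s is decreasing.
The nearest critical point in that direction is s = -3, where L'' = 1260 > 0 (a local minimum). The iterate converges there.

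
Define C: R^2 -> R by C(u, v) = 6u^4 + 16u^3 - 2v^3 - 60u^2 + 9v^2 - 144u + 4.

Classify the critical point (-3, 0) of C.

The mixed partial ∂²C/∂u∂v is 0, so the Hessian at any point is diag(C_uu, C_vv) = diag(24(3u^2 + 4u - 5), 6(-2v + 3)).
At (-3, 0): H = diag(240, 18).
Both eigenvalues are positive, so H is positive definite: a local minimum.

local minimum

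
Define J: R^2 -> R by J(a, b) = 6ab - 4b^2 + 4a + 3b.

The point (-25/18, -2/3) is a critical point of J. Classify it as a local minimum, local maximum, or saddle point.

saddle point

The Hessian of J is constant: H = [[0, 6], [6, -8]].
det(H) = 0·(-8) − 6² = -36.
Since det(H) < 0, H is indefinite and the critical point is a saddle point.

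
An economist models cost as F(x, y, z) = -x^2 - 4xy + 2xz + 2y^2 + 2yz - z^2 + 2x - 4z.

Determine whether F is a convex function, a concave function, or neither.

F is quadratic, so its Hessian is the constant matrix H = [[-2, -4, 2], [-4, 4, 2], [2, 2, -2]].
Leading principal minors: -2, -24, 8.
Neither pattern holds ⇒ H is indefinite ⇒ neither convex nor concave.

neither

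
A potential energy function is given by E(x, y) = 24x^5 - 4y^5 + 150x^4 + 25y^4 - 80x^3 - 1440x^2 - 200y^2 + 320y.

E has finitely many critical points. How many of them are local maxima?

E separates as a function of x plus a function of y, so ∇E=0 decouples.
∂E/∂x = 120x(x - 2)(x + 3)(x + 4) = 0 at x ∈ {-4, -3, 0, 2}; ∂E/∂y = -20(y - 4)(y - 2)(y - 1)(y + 2) = 0 at y ∈ {-2, 1, 2, 4}.
The Hessian is diagonal: diag(E_xx, E_yy). Second derivatives: E_xx(-4)=-2880, E_xx(-3)=1800, E_xx(0)=-2880, E_xx(2)=7200; E_yy(-2)=1440, E_yy(1)=-180, E_yy(2)=160, E_yy(4)=-720.
Local maxima occur where both diagonal entries negative: (-4, 1), (-4, 4), (0, 1), (0, 4). Count: 4.

4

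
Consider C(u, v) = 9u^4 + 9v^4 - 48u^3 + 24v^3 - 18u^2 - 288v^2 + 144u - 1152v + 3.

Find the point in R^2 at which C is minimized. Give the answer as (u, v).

C(u,v) separates as P(u) + Q(v) + 3, so its minimum is min P + min Q + 3.
P'(u) = 36(u - 4)(u - 1)(u + 1) vanishes at u ∈ {-1, 1, 4}; Q'(v) = 36(v - 4)(v + 2)(v + 4) vanishes at v ∈ {-4, -2, 4}.
Local minima of P (where P''>0): P(-1)=-105, P(4)=-480. Local minima of Q: Q(-4)=768, Q(4)=-5376.
So the global minimum of C is P(4) + Q(4) + 3 = -480 − 5376 + 3 = -5853, attained at (4, 4).

(4, 4)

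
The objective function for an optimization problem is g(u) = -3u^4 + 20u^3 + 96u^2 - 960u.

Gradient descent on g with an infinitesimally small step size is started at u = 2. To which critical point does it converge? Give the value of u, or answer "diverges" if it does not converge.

4

g'(u) = -12(u - 5)(u - 4)(u + 4), so g'(2) = -432.
Gradient descent moves in the -g' direction, i.e. u is increasing.
The nearest critical point in that direction is u = 4, where g'' = 96 > 0 (a local minimum). The iterate converges there.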